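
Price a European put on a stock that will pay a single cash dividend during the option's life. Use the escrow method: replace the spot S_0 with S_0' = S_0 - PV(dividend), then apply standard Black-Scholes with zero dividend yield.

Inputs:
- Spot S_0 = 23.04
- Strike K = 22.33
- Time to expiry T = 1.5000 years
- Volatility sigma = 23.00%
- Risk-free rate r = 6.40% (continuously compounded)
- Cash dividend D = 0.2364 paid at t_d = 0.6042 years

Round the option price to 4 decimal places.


PV(D) = D * exp(-r * t_d) = 0.2364 * 0.96206929 = 0.22743318
S_0' = S_0 - PV(D) = 23.0400 - 0.22743318 = 22.81256682
d1 = (ln(S_0'/K) + (r + sigma^2/2)*T) / (sigma*sqrt(T)) = 0.55754467
d2 = d1 - sigma*sqrt(T) = 0.27585335
exp(-rT) = 0.90846402
N(-d1) = 0.28857767; N(-d2) = 0.39133035
P = K * exp(-rT) * N(-d2) - S_0' * N(-d1) = 22.3300 * 0.90846402 * 0.39133035 - 22.81256682 * 0.28857767 = 1.3553

Answer: Price = 1.3553


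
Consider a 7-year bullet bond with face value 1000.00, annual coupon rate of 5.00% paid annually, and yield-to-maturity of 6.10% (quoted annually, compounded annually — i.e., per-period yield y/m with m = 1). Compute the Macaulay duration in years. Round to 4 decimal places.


Coupon per period c = face * coupon_rate / m = 50.000000
Periods per year m = 1; per-period yield y/m = 0.061000
Number of cashflows N = 7
Cashflows (t years, CF_t, discount factor 1/(1+y/m)^(m*t), PV):
  t = 1.0000: CF_t = 50.000000, DF = 0.942507, PV = 47.125353
  t = 2.0000: CF_t = 50.000000, DF = 0.888320, PV = 44.415979
  t = 3.0000: CF_t = 50.000000, DF = 0.837247, PV = 41.862374
  t = 4.0000: CF_t = 50.000000, DF = 0.789112, PV = 39.455583
  t = 5.0000: CF_t = 50.000000, DF = 0.743743, PV = 37.187166
  t = 6.0000: CF_t = 50.000000, DF = 0.700983, PV = 35.049167
  t = 7.0000: CF_t = 1050.000000, DF = 0.660682, PV = 693.715841
Price P = sum_t PV_t = 938.811464
Macaulay numerator sum_t t * PV_t:
  t * PV_t at t = 1.0000: 47.125353
  t * PV_t at t = 2.0000: 88.831957
  t * PV_t at t = 3.0000: 125.587122
  t * PV_t at t = 4.0000: 157.822333
  t * PV_t at t = 5.0000: 185.935831
  t * PV_t at t = 6.0000: 210.295002
  t * PV_t at t = 7.0000: 4856.010887
Macaulay duration D = (sum_t t * PV_t) / P = 5671.608487 / 938.811464 = 6.041265

Answer: Macaulay duration = 6.0413 years


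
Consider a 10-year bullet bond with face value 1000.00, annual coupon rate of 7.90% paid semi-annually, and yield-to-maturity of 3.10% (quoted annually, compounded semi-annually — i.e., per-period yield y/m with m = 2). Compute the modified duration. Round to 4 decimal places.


Coupon per period c = face * coupon_rate / m = 39.500000
Periods per year m = 2; per-period yield y/m = 0.015500
Number of cashflows N = 20
Cashflows (t years, CF_t, discount factor 1/(1+y/m)^(m*t), PV):
  t = 0.5000: CF_t = 39.500000, DF = 0.984737, PV = 38.897095
  t = 1.0000: CF_t = 39.500000, DF = 0.969706, PV = 38.303392
  t = 1.5000: CF_t = 39.500000, DF = 0.954905, PV = 37.718752
  t = 2.0000: CF_t = 39.500000, DF = 0.940330, PV = 37.143035
  t = 2.5000: CF_t = 39.500000, DF = 0.925977, PV = 36.576105
  t = 3.0000: CF_t = 39.500000, DF = 0.911844, PV = 36.017829
  t = 3.5000: CF_t = 39.500000, DF = 0.897926, PV = 35.468074
  t = 4.0000: CF_t = 39.500000, DF = 0.884220, PV = 34.926710
  t = 4.5000: CF_t = 39.500000, DF = 0.870724, PV = 34.393609
  t = 5.0000: CF_t = 39.500000, DF = 0.857434, PV = 33.868645
  t = 5.5000: CF_t = 39.500000, DF = 0.844347, PV = 33.351693
  t = 6.0000: CF_t = 39.500000, DF = 0.831459, PV = 32.842633
  t = 6.5000: CF_t = 39.500000, DF = 0.818768, PV = 32.341342
  t = 7.0000: CF_t = 39.500000, DF = 0.806271, PV = 31.847702
  t = 7.5000: CF_t = 39.500000, DF = 0.793964, PV = 31.361598
  t = 8.0000: CF_t = 39.500000, DF = 0.781846, PV = 30.882913
  t = 8.5000: CF_t = 39.500000, DF = 0.769912, PV = 30.411534
  t = 9.0000: CF_t = 39.500000, DF = 0.758161, PV = 29.947350
  t = 9.5000: CF_t = 39.500000, DF = 0.746589, PV = 29.490251
  t = 10.0000: CF_t = 1039.500000, DF = 0.735193, PV = 764.233268
Price P = sum_t PV_t = 1410.023527
First compute Macaulay numerator sum_t t * PV_t:
  t * PV_t at t = 0.5000: 19.448548
  t * PV_t at t = 1.0000: 38.303392
  t * PV_t at t = 1.5000: 56.578128
  t * PV_t at t = 2.0000: 74.286070
  t * PV_t at t = 2.5000: 91.440263
  t * PV_t at t = 3.0000: 108.053486
  t * PV_t at t = 3.5000: 124.138258
  t * PV_t at t = 4.0000: 139.706839
  t * PV_t at t = 4.5000: 154.771239
  t * PV_t at t = 5.0000: 169.343224
  t * PV_t at t = 5.5000: 183.434314
  t * PV_t at t = 6.0000: 197.055796
  t * PV_t at t = 6.5000: 210.218722
  t * PV_t at t = 7.0000: 222.933917
  t * PV_t at t = 7.5000: 235.211983
  t * PV_t at t = 8.0000: 247.063300
  t * PV_t at t = 8.5000: 258.498037
  t * PV_t at t = 9.0000: 269.526149
  t * PV_t at t = 9.5000: 280.157384
  t * PV_t at t = 10.0000: 7642.332675
Macaulay duration D = 10722.501723 / 1410.023527 = 7.604484
Modified duration = D / (1 + y/m) = 7.604484 / (1 + 0.015500) = 7.488414

Answer: Modified duration = 7.4884


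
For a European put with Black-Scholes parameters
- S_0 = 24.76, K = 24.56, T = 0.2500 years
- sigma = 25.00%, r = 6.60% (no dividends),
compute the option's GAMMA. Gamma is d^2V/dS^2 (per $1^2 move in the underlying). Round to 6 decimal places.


Answer: Gamma = 0.124635

Derivation:
d1 = 0.2593827563; d2 = 0.1343827563
phi(d1) = 0.3857451964; exp(-qT) = 1.0000000000; exp(-rT) = 0.9836353794
Gamma = exp(-qT) * phi(d1) / (S * sigma * sqrt(T)) = 1.0000000000 * 0.3857451964 / (24.7600 * 0.2500 * 0.5000000000) = 0.124635


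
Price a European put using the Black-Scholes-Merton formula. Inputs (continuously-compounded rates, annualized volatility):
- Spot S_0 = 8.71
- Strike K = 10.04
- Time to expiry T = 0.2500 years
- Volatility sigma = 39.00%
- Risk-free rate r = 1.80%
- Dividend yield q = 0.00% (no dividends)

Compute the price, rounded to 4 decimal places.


d1 = (ln(S/K) + (r - q + 0.5*sigma^2) * T) / (sigma * sqrt(T)) = -0.60816833
d2 = d1 - sigma * sqrt(T) = -0.80316833
exp(-rT) = 0.99551011; exp(-qT) = 1.00000000
P = K * exp(-rT) * N(-d2) - S_0 * exp(-qT) * N(-d1)
N(-d1) = 0.72846208; N(-d2) = 0.78906127
P = 10.0400 * 0.99551011 * 0.78906127 - 8.7100 * 1.00000000 * 0.72846208 = 1.5417

Answer: Price = 1.5417


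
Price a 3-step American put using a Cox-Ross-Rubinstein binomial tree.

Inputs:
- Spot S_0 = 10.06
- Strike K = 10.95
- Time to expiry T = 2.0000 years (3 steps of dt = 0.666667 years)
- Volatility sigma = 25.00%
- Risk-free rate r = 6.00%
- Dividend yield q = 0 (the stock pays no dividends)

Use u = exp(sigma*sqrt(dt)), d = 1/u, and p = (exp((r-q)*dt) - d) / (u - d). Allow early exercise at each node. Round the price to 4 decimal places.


Answer: Price = V(0,0) = 1.4646

Derivation:
dt = T/N = 0.666667
u = exp(sigma*sqrt(dt)) = 1.226450; d = 1/u = 0.815361
p = (exp((r-q)*dt) - d) / (u - d) = 0.548420
Discount per step: exp(-r*dt) = 0.960789
Stock lattice S(k, i) with i counting down-moves:
  k=0: S(0,0) = 10.0600
  k=1: S(1,0) = 12.3381; S(1,1) = 8.2025
  k=2: S(2,0) = 15.1321; S(2,1) = 10.0600; S(2,2) = 6.6880
  k=3: S(3,0) = 18.5587; S(3,1) = 12.3381; S(3,2) = 8.2025; S(3,3) = 5.4532
Terminal payoffs V(N, i) = max(K - S_T, 0):
  V(3,0) = 0.000000; V(3,1) = 0.000000; V(3,2) = 2.747467; V(3,3) = 5.496843
Backward induction: V(k, i) = exp(-r*dt) * [p * V(k+1, i) + (1-p) * V(k+1, i+1)]; then take max(V_cont, immediate exercise) for American.
  V(2,0) = exp(-r*dt) * [p*0.000000 + (1-p)*0.000000] = 0.000000; exercise = 0.000000; V(2,0) = max -> 0.000000
  V(2,1) = exp(-r*dt) * [p*0.000000 + (1-p)*2.747467] = 1.192052; exercise = 0.890000; V(2,1) = max -> 1.192052
  V(2,2) = exp(-r*dt) * [p*2.747467 + (1-p)*5.496843] = 3.832618; exercise = 4.261973; V(2,2) = max -> 4.261973
  V(1,0) = exp(-r*dt) * [p*0.000000 + (1-p)*1.192052] = 0.517199; exercise = 0.000000; V(1,0) = max -> 0.517199
  V(1,1) = exp(-r*dt) * [p*1.192052 + (1-p)*4.261973] = 2.477267; exercise = 2.747467; V(1,1) = max -> 2.747467
  V(0,0) = exp(-r*dt) * [p*0.517199 + (1-p)*2.747467] = 1.464573; exercise = 0.890000; V(0,0) = max -> 1.464573


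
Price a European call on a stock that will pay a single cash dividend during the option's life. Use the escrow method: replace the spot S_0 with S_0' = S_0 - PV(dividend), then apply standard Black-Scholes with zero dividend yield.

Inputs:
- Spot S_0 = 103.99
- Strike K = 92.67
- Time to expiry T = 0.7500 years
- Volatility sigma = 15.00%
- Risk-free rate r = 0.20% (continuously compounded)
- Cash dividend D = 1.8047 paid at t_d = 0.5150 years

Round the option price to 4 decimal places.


Answer: Price = 11.2709

Derivation:
PV(D) = D * exp(-r * t_d) = 1.8047 * 0.99897053 = 1.80284212
S_0' = S_0 - PV(D) = 103.9900 - 1.80284212 = 102.18715788
d1 = (ln(S_0'/K) + (r + sigma^2/2)*T) / (sigma*sqrt(T)) = 0.82906511
d2 = d1 - sigma*sqrt(T) = 0.69916130
exp(-rT) = 0.99850112
N(d1) = 0.79646622; N(d2) = 0.75777438
C = S_0' * N(d1) - K * exp(-rT) * N(d2) = 102.18715788 * 0.79646622 - 92.6700 * 0.99850112 * 0.75777438 = 11.2709


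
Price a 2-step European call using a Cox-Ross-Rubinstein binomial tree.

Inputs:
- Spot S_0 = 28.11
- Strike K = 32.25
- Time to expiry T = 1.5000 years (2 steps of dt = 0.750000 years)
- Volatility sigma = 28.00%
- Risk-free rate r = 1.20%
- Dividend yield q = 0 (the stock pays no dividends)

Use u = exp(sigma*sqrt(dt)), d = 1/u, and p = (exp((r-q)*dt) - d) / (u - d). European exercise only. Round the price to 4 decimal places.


Answer: Price = V(0,0) = 2.7632

Derivation:
dt = T/N = 0.750000
u = exp(sigma*sqrt(dt)) = 1.274415; d = 1/u = 0.784674
p = (exp((r-q)*dt) - d) / (u - d) = 0.458134
Discount per step: exp(-r*dt) = 0.991040
Stock lattice S(k, i) with i counting down-moves:
  k=0: S(0,0) = 28.1100
  k=1: S(1,0) = 35.8238; S(1,1) = 22.0572
  k=2: S(2,0) = 45.6544; S(2,1) = 28.1100; S(2,2) = 17.3077
Terminal payoffs V(N, i) = max(S_T - K, 0):
  V(2,0) = 13.404383; V(2,1) = 0.000000; V(2,2) = 0.000000
Backward induction: V(k, i) = exp(-r*dt) * [p * V(k+1, i) + (1-p) * V(k+1, i+1)].
  V(1,0) = exp(-r*dt) * [p*13.404383 + (1-p)*0.000000] = 6.085976
  V(1,1) = exp(-r*dt) * [p*0.000000 + (1-p)*0.000000] = 0.000000
  V(0,0) = exp(-r*dt) * [p*6.085976 + (1-p)*0.000000] = 2.763209


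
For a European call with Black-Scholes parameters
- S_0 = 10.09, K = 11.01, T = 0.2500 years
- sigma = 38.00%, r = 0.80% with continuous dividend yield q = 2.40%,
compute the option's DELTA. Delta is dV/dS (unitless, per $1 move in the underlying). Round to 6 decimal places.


d1 = -0.3853111388; d2 = -0.5753111388
phi(d1) = 0.3704003356; exp(-qT) = 0.9940179641; exp(-rT) = 0.9980019987
N(d1) = 0.3500034549
Delta = exp(-qT) * N(d1) = 0.9940179641 * 0.3500034549 = 0.347910

Answer: Delta = 0.347910


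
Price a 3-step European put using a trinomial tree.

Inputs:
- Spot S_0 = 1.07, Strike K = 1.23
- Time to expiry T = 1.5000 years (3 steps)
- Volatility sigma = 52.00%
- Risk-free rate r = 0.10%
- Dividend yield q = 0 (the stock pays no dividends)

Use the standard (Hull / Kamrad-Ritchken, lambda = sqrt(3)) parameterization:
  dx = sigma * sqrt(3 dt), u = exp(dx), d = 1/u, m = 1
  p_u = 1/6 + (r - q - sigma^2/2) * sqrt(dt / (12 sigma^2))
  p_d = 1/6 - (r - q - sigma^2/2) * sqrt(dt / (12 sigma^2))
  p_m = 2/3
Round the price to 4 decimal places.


dt = T/N = 0.500000; dx = sigma*sqrt(3*dt) = 0.636867
u = exp(dx) = 1.890549; d = 1/u = 0.528947
p_u = 0.113987, p_m = 0.666667, p_d = 0.219346
Discount per step: exp(-r*dt) = 0.999500
Stock lattice S(k, j) with j the centered position index:
  k=0: S(0,+0) = 1.0700
  k=1: S(1,-1) = 0.5660; S(1,+0) = 1.0700; S(1,+1) = 2.0229
  k=2: S(2,-2) = 0.2994; S(2,-1) = 0.5660; S(2,+0) = 1.0700; S(2,+1) = 2.0229; S(2,+2) = 3.8244
  k=3: S(3,-3) = 0.1584; S(3,-2) = 0.2994; S(3,-1) = 0.5660; S(3,+0) = 1.0700; S(3,+1) = 2.0229; S(3,+2) = 3.8244; S(3,+3) = 7.2302
Terminal payoffs V(N, j) = max(K - S_T, 0):
  V(3,-3) = 1.071649; V(3,-2) = 0.930630; V(3,-1) = 0.664027; V(3,+0) = 0.160000; V(3,+1) = 0.000000; V(3,+2) = 0.000000; V(3,+3) = 0.000000
Backward induction: V(k, j) = exp(-r*dt) * [p_u * V(k+1, j+1) + p_m * V(k+1, j) + p_d * V(k+1, j-1)]
  V(2,-2) = exp(-r*dt) * [p_u*0.664027 + p_m*0.930630 + p_d*1.071649] = 0.930708
  V(2,-1) = exp(-r*dt) * [p_u*0.160000 + p_m*0.664027 + p_d*0.930630] = 0.664720
  V(2,+0) = exp(-r*dt) * [p_u*0.000000 + p_m*0.160000 + p_d*0.664027] = 0.252192
  V(2,+1) = exp(-r*dt) * [p_u*0.000000 + p_m*0.000000 + p_d*0.160000] = 0.035078
  V(2,+2) = exp(-r*dt) * [p_u*0.000000 + p_m*0.000000 + p_d*0.000000] = 0.000000
  V(1,-1) = exp(-r*dt) * [p_u*0.252192 + p_m*0.664720 + p_d*0.930708] = 0.675703
  V(1,+0) = exp(-r*dt) * [p_u*0.035078 + p_m*0.252192 + p_d*0.664720] = 0.317772
  V(1,+1) = exp(-r*dt) * [p_u*0.000000 + p_m*0.035078 + p_d*0.252192] = 0.078663
  V(0,+0) = exp(-r*dt) * [p_u*0.078663 + p_m*0.317772 + p_d*0.675703] = 0.368843

Answer: Price = V(0,0) = 0.3688


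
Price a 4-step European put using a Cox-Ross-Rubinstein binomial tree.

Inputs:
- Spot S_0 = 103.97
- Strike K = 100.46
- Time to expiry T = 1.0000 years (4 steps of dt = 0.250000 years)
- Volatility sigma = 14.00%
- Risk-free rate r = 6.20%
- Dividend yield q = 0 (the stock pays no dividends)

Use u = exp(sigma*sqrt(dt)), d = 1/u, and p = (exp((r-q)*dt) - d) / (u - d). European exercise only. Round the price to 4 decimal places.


Answer: Price = V(0,0) = 2.0643

Derivation:
dt = T/N = 0.250000
u = exp(sigma*sqrt(dt)) = 1.072508; d = 1/u = 0.932394
p = (exp((r-q)*dt) - d) / (u - d) = 0.593993
Discount per step: exp(-r*dt) = 0.984620
Stock lattice S(k, i) with i counting down-moves:
  k=0: S(0,0) = 103.9700
  k=1: S(1,0) = 111.5087; S(1,1) = 96.9410
  k=2: S(2,0) = 119.5940; S(2,1) = 103.9700; S(2,2) = 90.3872
  k=3: S(3,0) = 128.2655; S(3,1) = 111.5087; S(3,2) = 96.9410; S(3,3) = 84.2764
  k=4: S(4,0) = 137.5658; S(4,1) = 119.5940; S(4,2) = 103.9700; S(4,3) = 90.3872; S(4,4) = 78.5788
Terminal payoffs V(N, i) = max(K - S_T, 0):
  V(4,0) = 0.000000; V(4,1) = 0.000000; V(4,2) = 0.000000; V(4,3) = 10.072824; V(4,4) = 21.881164
Backward induction: V(k, i) = exp(-r*dt) * [p * V(k+1, i) + (1-p) * V(k+1, i+1)].
  V(3,0) = exp(-r*dt) * [p*0.000000 + (1-p)*0.000000] = 0.000000
  V(3,1) = exp(-r*dt) * [p*0.000000 + (1-p)*0.000000] = 0.000000
  V(3,2) = exp(-r*dt) * [p*0.000000 + (1-p)*10.072824] = 4.026738
  V(3,3) = exp(-r*dt) * [p*10.072824 + (1-p)*21.881164] = 14.638432
  V(2,0) = exp(-r*dt) * [p*0.000000 + (1-p)*0.000000] = 0.000000
  V(2,1) = exp(-r*dt) * [p*0.000000 + (1-p)*4.026738] = 1.609739
  V(2,2) = exp(-r*dt) * [p*4.026738 + (1-p)*14.638432] = 8.206963
  V(1,0) = exp(-r*dt) * [p*0.000000 + (1-p)*1.609739] = 0.643513
  V(1,1) = exp(-r*dt) * [p*1.609739 + (1-p)*8.206963] = 4.222304
  V(0,0) = exp(-r*dt) * [p*0.643513 + (1-p)*4.222304] = 2.064282


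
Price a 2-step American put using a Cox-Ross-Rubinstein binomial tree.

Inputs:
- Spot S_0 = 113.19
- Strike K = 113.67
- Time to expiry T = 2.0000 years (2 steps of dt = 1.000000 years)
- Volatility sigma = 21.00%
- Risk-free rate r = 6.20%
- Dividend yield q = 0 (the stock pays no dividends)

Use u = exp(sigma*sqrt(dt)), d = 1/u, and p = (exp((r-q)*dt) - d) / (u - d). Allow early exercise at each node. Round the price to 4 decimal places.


dt = T/N = 1.000000
u = exp(sigma*sqrt(dt)) = 1.233678; d = 1/u = 0.810584
p = (exp((r-q)*dt) - d) / (u - d) = 0.598870
Discount per step: exp(-r*dt) = 0.939883
Stock lattice S(k, i) with i counting down-moves:
  k=0: S(0,0) = 113.1900
  k=1: S(1,0) = 139.6400; S(1,1) = 91.7500
  k=2: S(2,0) = 172.2708; S(2,1) = 113.1900; S(2,2) = 74.3711
Terminal payoffs V(N, i) = max(K - S_T, 0):
  V(2,0) = 0.000000; V(2,1) = 0.480000; V(2,2) = 39.298870
Backward induction: V(k, i) = exp(-r*dt) * [p * V(k+1, i) + (1-p) * V(k+1, i+1)]; then take max(V_cont, immediate exercise) for American.
  V(1,0) = exp(-r*dt) * [p*0.000000 + (1-p)*0.480000] = 0.180967; exercise = 0.000000; V(1,0) = max -> 0.180967
  V(1,1) = exp(-r*dt) * [p*0.480000 + (1-p)*39.298870] = 15.086457; exercise = 21.919969; V(1,1) = max -> 21.919969
  V(0,0) = exp(-r*dt) * [p*0.180967 + (1-p)*21.919969] = 8.366027; exercise = 0.480000; V(0,0) = max -> 8.366027

Answer: Price = V(0,0) = 8.3660


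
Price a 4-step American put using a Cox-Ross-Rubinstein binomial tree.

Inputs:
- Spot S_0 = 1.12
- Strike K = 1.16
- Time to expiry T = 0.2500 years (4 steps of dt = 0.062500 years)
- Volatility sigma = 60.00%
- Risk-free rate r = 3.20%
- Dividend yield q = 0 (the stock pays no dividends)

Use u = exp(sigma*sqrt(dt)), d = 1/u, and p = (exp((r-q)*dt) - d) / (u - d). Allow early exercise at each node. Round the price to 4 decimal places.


dt = T/N = 0.062500
u = exp(sigma*sqrt(dt)) = 1.161834; d = 1/u = 0.860708
p = (exp((r-q)*dt) - d) / (u - d) = 0.469219
Discount per step: exp(-r*dt) = 0.998002
Stock lattice S(k, i) with i counting down-moves:
  k=0: S(0,0) = 1.1200
  k=1: S(1,0) = 1.3013; S(1,1) = 0.9640
  k=2: S(2,0) = 1.5118; S(2,1) = 1.1200; S(2,2) = 0.8297
  k=3: S(3,0) = 1.7565; S(3,1) = 1.3013; S(3,2) = 0.9640; S(3,3) = 0.7141
  k=4: S(4,0) = 2.0408; S(4,1) = 1.5118; S(4,2) = 1.1200; S(4,3) = 0.8297; S(4,4) = 0.6147
Terminal payoffs V(N, i) = max(K - S_T, 0):
  V(4,0) = 0.000000; V(4,1) = 0.000000; V(4,2) = 0.040000; V(4,3) = 0.330284; V(4,4) = 0.545331
Backward induction: V(k, i) = exp(-r*dt) * [p * V(k+1, i) + (1-p) * V(k+1, i+1)]; then take max(V_cont, immediate exercise) for American.
  V(3,0) = exp(-r*dt) * [p*0.000000 + (1-p)*0.000000] = 0.000000; exercise = 0.000000; V(3,0) = max -> 0.000000
  V(3,1) = exp(-r*dt) * [p*0.000000 + (1-p)*0.040000] = 0.021189; exercise = 0.000000; V(3,1) = max -> 0.021189
  V(3,2) = exp(-r*dt) * [p*0.040000 + (1-p)*0.330284] = 0.193689; exercise = 0.196007; V(3,2) = max -> 0.196007
  V(3,3) = exp(-r*dt) * [p*0.330284 + (1-p)*0.545331] = 0.443539; exercise = 0.445856; V(3,3) = max -> 0.445856
  V(2,0) = exp(-r*dt) * [p*0.000000 + (1-p)*0.021189] = 0.011224; exercise = 0.000000; V(2,0) = max -> 0.011224
  V(2,1) = exp(-r*dt) * [p*0.021189 + (1-p)*0.196007] = 0.113751; exercise = 0.040000; V(2,1) = max -> 0.113751
  V(2,2) = exp(-r*dt) * [p*0.196007 + (1-p)*0.445856] = 0.327966; exercise = 0.330284; V(2,2) = max -> 0.330284
  V(1,0) = exp(-r*dt) * [p*0.011224 + (1-p)*0.113751] = 0.065513; exercise = 0.000000; V(1,0) = max -> 0.065513
  V(1,1) = exp(-r*dt) * [p*0.113751 + (1-p)*0.330284] = 0.228226; exercise = 0.196007; V(1,1) = max -> 0.228226
  V(0,0) = exp(-r*dt) * [p*0.065513 + (1-p)*0.228226] = 0.151574; exercise = 0.040000; V(0,0) = max -> 0.151574

Answer: Price = V(0,0) = 0.1516


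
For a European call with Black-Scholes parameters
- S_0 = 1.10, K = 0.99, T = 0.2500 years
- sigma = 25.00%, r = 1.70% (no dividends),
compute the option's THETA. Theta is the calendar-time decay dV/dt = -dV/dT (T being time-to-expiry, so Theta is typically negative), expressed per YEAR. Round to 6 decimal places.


Answer: Theta = -0.083848

Derivation:
d1 = 0.9393841253; d2 = 0.8143841253
phi(d1) = 0.2566197657; exp(-qT) = 1.0000000000; exp(-rT) = 0.9957590185
Theta = -S*exp(-qT)*phi(d1)*sigma/(2*sqrt(T)) - r*K*exp(-rT)*N(d2) + q*S*exp(-qT)*N(d1)
N(d1) = 0.8262332197; N(d2) = 0.7922875350; sqrt(T) = 0.5000000000
Term 1 = -1.1000 * 1.0000000000 * 0.2566197657 * 0.2500 / (2 * 0.5000000000) = -0.0705704356
Term 2 = -0.0170 * 0.9900 * 0.9957590185 * 0.7922875350 = -0.0132776491
Term 3 = 0 (no dividend yield, q = 0)
Theta = -0.0705704356 + (-0.0132776491) + (0.0000000000) = -0.083848


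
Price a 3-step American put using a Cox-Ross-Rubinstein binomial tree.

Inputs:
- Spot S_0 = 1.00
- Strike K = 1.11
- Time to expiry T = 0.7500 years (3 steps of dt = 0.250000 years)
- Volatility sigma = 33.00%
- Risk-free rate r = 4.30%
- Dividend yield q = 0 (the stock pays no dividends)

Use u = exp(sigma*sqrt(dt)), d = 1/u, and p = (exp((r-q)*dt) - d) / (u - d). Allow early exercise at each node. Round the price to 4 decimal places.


dt = T/N = 0.250000
u = exp(sigma*sqrt(dt)) = 1.179393; d = 1/u = 0.847894
p = (exp((r-q)*dt) - d) / (u - d) = 0.491447
Discount per step: exp(-r*dt) = 0.989308
Stock lattice S(k, i) with i counting down-moves:
  k=0: S(0,0) = 1.0000
  k=1: S(1,0) = 1.1794; S(1,1) = 0.8479
  k=2: S(2,0) = 1.3910; S(2,1) = 1.0000; S(2,2) = 0.7189
  k=3: S(3,0) = 1.6405; S(3,1) = 1.1794; S(3,2) = 0.8479; S(3,3) = 0.6096
Terminal payoffs V(N, i) = max(K - S_T, 0):
  V(3,0) = 0.000000; V(3,1) = 0.000000; V(3,2) = 0.262106; V(3,3) = 0.500429
Backward induction: V(k, i) = exp(-r*dt) * [p * V(k+1, i) + (1-p) * V(k+1, i+1)]; then take max(V_cont, immediate exercise) for American.
  V(2,0) = exp(-r*dt) * [p*0.000000 + (1-p)*0.000000] = 0.000000; exercise = 0.000000; V(2,0) = max -> 0.000000
  V(2,1) = exp(-r*dt) * [p*0.000000 + (1-p)*0.262106] = 0.131870; exercise = 0.110000; V(2,1) = max -> 0.131870
  V(2,2) = exp(-r*dt) * [p*0.262106 + (1-p)*0.500429] = 0.379208; exercise = 0.391076; V(2,2) = max -> 0.391076
  V(1,0) = exp(-r*dt) * [p*0.000000 + (1-p)*0.131870] = 0.066346; exercise = 0.000000; V(1,0) = max -> 0.066346
  V(1,1) = exp(-r*dt) * [p*0.131870 + (1-p)*0.391076] = 0.260871; exercise = 0.262106; V(1,1) = max -> 0.262106
  V(0,0) = exp(-r*dt) * [p*0.066346 + (1-p)*0.262106] = 0.164127; exercise = 0.110000; V(0,0) = max -> 0.164127

Answer: Price = V(0,0) = 0.1641


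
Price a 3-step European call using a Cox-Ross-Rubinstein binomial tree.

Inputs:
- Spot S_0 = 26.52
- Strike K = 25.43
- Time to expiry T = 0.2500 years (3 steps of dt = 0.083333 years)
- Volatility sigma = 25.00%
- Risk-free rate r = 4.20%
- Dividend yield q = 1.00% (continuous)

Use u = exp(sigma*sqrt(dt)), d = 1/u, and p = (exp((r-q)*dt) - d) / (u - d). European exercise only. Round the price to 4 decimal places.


dt = T/N = 0.083333
u = exp(sigma*sqrt(dt)) = 1.074837; d = 1/u = 0.930374
p = (exp((r-q)*dt) - d) / (u - d) = 0.500449
Discount per step: exp(-r*dt) = 0.996506
Stock lattice S(k, i) with i counting down-moves:
  k=0: S(0,0) = 26.5200
  k=1: S(1,0) = 28.5047; S(1,1) = 24.6735
  k=2: S(2,0) = 30.6379; S(2,1) = 26.5200; S(2,2) = 22.9556
  k=3: S(3,0) = 32.9307; S(3,1) = 28.5047; S(3,2) = 24.6735; S(3,3) = 21.3573
Terminal payoffs V(N, i) = max(S_T - K, 0):
  V(3,0) = 7.500705; V(3,1) = 3.074670; V(3,2) = 0.000000; V(3,3) = 0.000000
Backward induction: V(k, i) = exp(-r*dt) * [p * V(k+1, i) + (1-p) * V(k+1, i+1)].
  V(2,0) = exp(-r*dt) * [p*7.500705 + (1-p)*3.074670] = 5.271196
  V(2,1) = exp(-r*dt) * [p*3.074670 + (1-p)*0.000000] = 1.533341
  V(2,2) = exp(-r*dt) * [p*0.000000 + (1-p)*0.000000] = 0.000000
  V(1,0) = exp(-r*dt) * [p*5.271196 + (1-p)*1.533341] = 3.392055
  V(1,1) = exp(-r*dt) * [p*1.533341 + (1-p)*0.000000] = 0.764679
  V(0,0) = exp(-r*dt) * [p*3.392055 + (1-p)*0.764679] = 2.072282

Answer: Price = V(0,0) = 2.0723


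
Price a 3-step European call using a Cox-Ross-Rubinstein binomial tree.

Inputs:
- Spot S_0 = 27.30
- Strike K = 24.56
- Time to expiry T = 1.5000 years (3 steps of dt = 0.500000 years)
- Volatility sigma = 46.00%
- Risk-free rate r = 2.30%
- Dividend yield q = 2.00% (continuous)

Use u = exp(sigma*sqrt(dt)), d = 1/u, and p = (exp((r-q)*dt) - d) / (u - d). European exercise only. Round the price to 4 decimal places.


dt = T/N = 0.500000
u = exp(sigma*sqrt(dt)) = 1.384403; d = 1/u = 0.722333
p = (exp((r-q)*dt) - d) / (u - d) = 0.421659
Discount per step: exp(-r*dt) = 0.988566
Stock lattice S(k, i) with i counting down-moves:
  k=0: S(0,0) = 27.3000
  k=1: S(1,0) = 37.7942; S(1,1) = 19.7197
  k=2: S(2,0) = 52.3224; S(2,1) = 27.3000; S(2,2) = 14.2442
  k=3: S(3,0) = 72.4353; S(3,1) = 37.7942; S(3,2) = 19.7197; S(3,3) = 10.2890
Terminal payoffs V(N, i) = max(S_T - K, 0):
  V(3,0) = 47.875322; V(3,1) = 13.234206; V(3,2) = 0.000000; V(3,3) = 0.000000
Backward induction: V(k, i) = exp(-r*dt) * [p * V(k+1, i) + (1-p) * V(k+1, i+1)].
  V(2,0) = exp(-r*dt) * [p*47.875322 + (1-p)*13.234206] = 27.522624
  V(2,1) = exp(-r*dt) * [p*13.234206 + (1-p)*0.000000] = 5.516522
  V(2,2) = exp(-r*dt) * [p*0.000000 + (1-p)*0.000000] = 0.000000
  V(1,0) = exp(-r*dt) * [p*27.522624 + (1-p)*5.516522] = 14.626429
  V(1,1) = exp(-r*dt) * [p*5.516522 + (1-p)*0.000000] = 2.299497
  V(0,0) = exp(-r*dt) * [p*14.626429 + (1-p)*2.299497] = 7.411540

Answer: Price = V(0,0) = 7.4115


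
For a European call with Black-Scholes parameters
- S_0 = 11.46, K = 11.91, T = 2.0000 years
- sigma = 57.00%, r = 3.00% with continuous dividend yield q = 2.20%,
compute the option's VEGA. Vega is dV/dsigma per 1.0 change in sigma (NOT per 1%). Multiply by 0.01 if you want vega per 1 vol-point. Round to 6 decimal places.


Answer: Vega = 5.766934

Derivation:
d1 = 0.3751193137; d2 = -0.4309824169
phi(d1) = 0.3718384538; exp(-qT) = 0.9569539575; exp(-rT) = 0.9417645336
Vega = S * exp(-qT) * phi(d1) * sqrt(T) = 11.4600 * 0.9569539575 * 0.3718384538 * 1.4142135624 = 5.766934


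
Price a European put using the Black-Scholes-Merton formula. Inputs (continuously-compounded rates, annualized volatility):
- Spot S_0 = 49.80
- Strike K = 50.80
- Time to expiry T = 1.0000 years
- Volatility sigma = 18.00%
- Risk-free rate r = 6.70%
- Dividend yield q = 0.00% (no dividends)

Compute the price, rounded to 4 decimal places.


d1 = (ln(S/K) + (r - q + 0.5*sigma^2) * T) / (sigma * sqrt(T)) = 0.35177016
d2 = d1 - sigma * sqrt(T) = 0.17177016
exp(-rT) = 0.93519520; exp(-qT) = 1.00000000
P = K * exp(-rT) * N(-d2) - S_0 * exp(-qT) * N(-d1)
N(-d1) = 0.36250532; N(-d2) = 0.43180911
P = 50.8000 * 0.93519520 * 0.43180911 - 49.8000 * 1.00000000 * 0.36250532 = 2.4616

Answer: Price = 2.4616


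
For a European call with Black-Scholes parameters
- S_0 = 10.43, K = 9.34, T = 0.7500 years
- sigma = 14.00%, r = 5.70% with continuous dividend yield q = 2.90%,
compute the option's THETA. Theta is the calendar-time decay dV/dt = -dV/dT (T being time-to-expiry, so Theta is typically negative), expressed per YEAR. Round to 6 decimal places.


Answer: Theta = -0.344389

Derivation:
d1 = 1.1442258933; d2 = 1.0229823367
phi(d1) = 0.2073048258; exp(-qT) = 0.9784848257; exp(-rT) = 0.9581508979
Theta = -S*exp(-qT)*phi(d1)*sigma/(2*sqrt(T)) - r*K*exp(-rT)*N(d2) + q*S*exp(-qT)*N(d1)
N(d1) = 0.8737350163; N(d2) = 0.8468419013; sqrt(T) = 0.8660254038
Term 1 = -10.4300 * 0.9784848257 * 0.2073048258 * 0.1400 / (2 * 0.8660254038) = -0.1710075259
Term 2 = -0.0570 * 9.3400 * 0.9581508979 * 0.8468419013 = -0.4319743714
Term 3 = 0.0290 * 10.4300 * 0.9784848257 * 0.8737350163 = 0.2585926296
Theta = -0.1710075259 + (-0.4319743714) + (0.2585926296) = -0.344389


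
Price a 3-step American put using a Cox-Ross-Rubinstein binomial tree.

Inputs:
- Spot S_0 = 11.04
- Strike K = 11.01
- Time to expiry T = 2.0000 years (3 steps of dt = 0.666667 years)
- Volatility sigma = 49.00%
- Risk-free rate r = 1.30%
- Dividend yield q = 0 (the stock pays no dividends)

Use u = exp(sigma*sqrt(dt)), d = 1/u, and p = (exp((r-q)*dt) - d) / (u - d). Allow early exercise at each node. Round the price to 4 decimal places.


dt = T/N = 0.666667
u = exp(sigma*sqrt(dt)) = 1.491949; d = 1/u = 0.670264
p = (exp((r-q)*dt) - d) / (u - d) = 0.411886
Discount per step: exp(-r*dt) = 0.991371
Stock lattice S(k, i) with i counting down-moves:
  k=0: S(0,0) = 11.0400
  k=1: S(1,0) = 16.4711; S(1,1) = 7.3997
  k=2: S(2,0) = 24.5741; S(2,1) = 11.0400; S(2,2) = 4.9598
  k=3: S(3,0) = 36.6633; S(3,1) = 16.4711; S(3,2) = 7.3997; S(3,3) = 3.3244
Terminal payoffs V(N, i) = max(K - S_T, 0):
  V(3,0) = 0.000000; V(3,1) = 0.000000; V(3,2) = 3.610283; V(3,3) = 7.685647
Backward induction: V(k, i) = exp(-r*dt) * [p * V(k+1, i) + (1-p) * V(k+1, i+1)]; then take max(V_cont, immediate exercise) for American.
  V(2,0) = exp(-r*dt) * [p*0.000000 + (1-p)*0.000000] = 0.000000; exercise = 0.000000; V(2,0) = max -> 0.000000
  V(2,1) = exp(-r*dt) * [p*0.000000 + (1-p)*3.610283] = 2.104938; exercise = 0.000000; V(2,1) = max -> 2.104938
  V(2,2) = exp(-r*dt) * [p*3.610283 + (1-p)*7.685647] = 5.955227; exercise = 6.050235; V(2,2) = max -> 6.050235
  V(1,0) = exp(-r*dt) * [p*0.000000 + (1-p)*2.104938] = 1.227262; exercise = 0.000000; V(1,0) = max -> 1.227262
  V(1,1) = exp(-r*dt) * [p*2.104938 + (1-p)*6.050235] = 4.387038; exercise = 3.610283; V(1,1) = max -> 4.387038
  V(0,0) = exp(-r*dt) * [p*1.227262 + (1-p)*4.387038] = 3.058945; exercise = 0.000000; V(0,0) = max -> 3.058945

Answer: Price = V(0,0) = 3.0589


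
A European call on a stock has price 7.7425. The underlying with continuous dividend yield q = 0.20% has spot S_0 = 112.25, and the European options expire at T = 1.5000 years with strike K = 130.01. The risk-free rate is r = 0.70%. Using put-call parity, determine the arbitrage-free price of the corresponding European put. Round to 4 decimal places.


Answer: Put price = 24.4808

Derivation:
Put-call parity: C - P = S_0 * exp(-qT) - K * exp(-rT).
S_0 * exp(-qT) = 112.2500 * 0.99700450 = 111.91375462
K * exp(-rT) = 130.0100 * 0.98955493 = 128.65203678
P = C - S*exp(-qT) + K*exp(-rT)
P = 7.7425 - 111.91375462 + 128.65203678 = 24.4808


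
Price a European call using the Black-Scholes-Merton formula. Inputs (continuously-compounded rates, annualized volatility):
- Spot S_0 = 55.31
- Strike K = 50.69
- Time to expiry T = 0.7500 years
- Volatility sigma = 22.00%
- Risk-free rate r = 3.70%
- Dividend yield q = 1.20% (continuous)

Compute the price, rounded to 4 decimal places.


Answer: Price = 7.3002

Derivation:
d1 = (ln(S/K) + (r - q + 0.5*sigma^2) * T) / (sigma * sqrt(T)) = 0.65148767
d2 = d1 - sigma * sqrt(T) = 0.46096208
exp(-rT) = 0.97263149; exp(-qT) = 0.99104038
C = S_0 * exp(-qT) * N(d1) - K * exp(-rT) * N(d2)
N(d1) = 0.74263413; N(d2) = 0.67758709
C = 55.3100 * 0.99104038 * 0.74263413 - 50.6900 * 0.97263149 * 0.67758709 = 7.3002


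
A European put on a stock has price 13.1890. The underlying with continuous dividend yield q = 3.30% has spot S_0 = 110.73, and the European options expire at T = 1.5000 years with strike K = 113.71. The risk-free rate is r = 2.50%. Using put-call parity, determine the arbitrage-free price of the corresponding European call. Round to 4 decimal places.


Answer: Call price = 9.0465

Derivation:
Put-call parity: C - P = S_0 * exp(-qT) - K * exp(-rT).
S_0 * exp(-qT) = 110.7300 * 0.95170516 = 105.38231216
K * exp(-rT) = 113.7100 * 0.96319442 = 109.52483724
C = P + S*exp(-qT) - K*exp(-rT)
C = 13.1890 + 105.38231216 - 109.52483724 = 9.0465


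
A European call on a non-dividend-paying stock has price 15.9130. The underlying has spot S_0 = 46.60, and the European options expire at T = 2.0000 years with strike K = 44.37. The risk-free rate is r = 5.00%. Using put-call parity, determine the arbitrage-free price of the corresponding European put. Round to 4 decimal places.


Put-call parity: C - P = S_0 * exp(-qT) - K * exp(-rT).
S_0 * exp(-qT) = 46.6000 * 1.00000000 = 46.60000000
K * exp(-rT) = 44.3700 * 0.90483742 = 40.14763624
P = C - S*exp(-qT) + K*exp(-rT)
P = 15.9130 - 46.60000000 + 40.14763624 = 9.4606

Answer: Put price = 9.4606


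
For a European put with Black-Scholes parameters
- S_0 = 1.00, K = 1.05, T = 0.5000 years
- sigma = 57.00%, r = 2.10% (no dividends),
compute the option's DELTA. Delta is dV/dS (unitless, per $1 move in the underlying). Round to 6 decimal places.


d1 = 0.1065246090; d2 = -0.2965262563
phi(d1) = 0.3966851923; exp(-qT) = 1.0000000000; exp(-rT) = 0.9895549326
N(-d1) = 0.4575830657
Delta = -exp(-qT) * N(-d1) = -1.0000000000 * 0.4575830657 = -0.457583

Answer: Delta = -0.457583


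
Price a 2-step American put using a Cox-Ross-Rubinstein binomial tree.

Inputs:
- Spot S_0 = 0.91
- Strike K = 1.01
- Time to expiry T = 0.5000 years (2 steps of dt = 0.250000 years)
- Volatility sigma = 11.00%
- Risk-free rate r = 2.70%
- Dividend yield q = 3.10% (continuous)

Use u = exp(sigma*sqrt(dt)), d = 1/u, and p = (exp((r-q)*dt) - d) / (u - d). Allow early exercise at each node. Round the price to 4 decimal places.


Answer: Price = V(0,0) = 0.1018

Derivation:
dt = T/N = 0.250000
u = exp(sigma*sqrt(dt)) = 1.056541; d = 1/u = 0.946485
p = (exp((r-q)*dt) - d) / (u - d) = 0.477172
Discount per step: exp(-r*dt) = 0.993273
Stock lattice S(k, i) with i counting down-moves:
  k=0: S(0,0) = 0.9100
  k=1: S(1,0) = 0.9615; S(1,1) = 0.8613
  k=2: S(2,0) = 1.0158; S(2,1) = 0.9100; S(2,2) = 0.8152
Terminal payoffs V(N, i) = max(K - S_T, 0):
  V(2,0) = 0.000000; V(2,1) = 0.100000; V(2,2) = 0.194791
Backward induction: V(k, i) = exp(-r*dt) * [p * V(k+1, i) + (1-p) * V(k+1, i+1)]; then take max(V_cont, immediate exercise) for American.
  V(1,0) = exp(-r*dt) * [p*0.000000 + (1-p)*0.100000] = 0.051931; exercise = 0.048548; V(1,0) = max -> 0.051931
  V(1,1) = exp(-r*dt) * [p*0.100000 + (1-p)*0.194791] = 0.148553; exercise = 0.148699; V(1,1) = max -> 0.148699
  V(0,0) = exp(-r*dt) * [p*0.051931 + (1-p)*0.148699] = 0.101834; exercise = 0.100000; V(0,0) = max -> 0.101834


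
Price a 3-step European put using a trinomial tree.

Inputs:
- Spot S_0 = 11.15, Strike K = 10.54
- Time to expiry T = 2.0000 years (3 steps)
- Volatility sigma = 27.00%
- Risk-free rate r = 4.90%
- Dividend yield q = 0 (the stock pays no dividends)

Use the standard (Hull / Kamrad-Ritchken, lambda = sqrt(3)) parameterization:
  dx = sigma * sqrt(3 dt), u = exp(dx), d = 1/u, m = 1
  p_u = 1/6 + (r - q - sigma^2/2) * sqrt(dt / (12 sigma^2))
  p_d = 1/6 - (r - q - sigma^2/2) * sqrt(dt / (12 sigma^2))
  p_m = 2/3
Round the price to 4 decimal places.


dt = T/N = 0.666667; dx = sigma*sqrt(3*dt) = 0.381838
u = exp(dx) = 1.464974; d = 1/u = 0.682606
p_u = 0.177622, p_m = 0.666667, p_d = 0.155711
Discount per step: exp(-r*dt) = 0.967861
Stock lattice S(k, j) with j the centered position index:
  k=0: S(0,+0) = 11.1500
  k=1: S(1,-1) = 7.6111; S(1,+0) = 11.1500; S(1,+1) = 16.3345
  k=2: S(2,-2) = 5.1954; S(2,-1) = 7.6111; S(2,+0) = 11.1500; S(2,+1) = 16.3345; S(2,+2) = 23.9296
  k=3: S(3,-3) = 3.5464; S(3,-2) = 5.1954; S(3,-1) = 7.6111; S(3,+0) = 11.1500; S(3,+1) = 16.3345; S(3,+2) = 23.9296; S(3,+3) = 35.0562
Terminal payoffs V(N, j) = max(K - S_T, 0):
  V(3,-3) = 6.993623; V(3,-2) = 5.344649; V(3,-1) = 2.928945; V(3,+0) = 0.000000; V(3,+1) = 0.000000; V(3,+2) = 0.000000; V(3,+3) = 0.000000
Backward induction: V(k, j) = exp(-r*dt) * [p_u * V(k+1, j+1) + p_m * V(k+1, j) + p_d * V(k+1, j-1)]
  V(2,-2) = exp(-r*dt) * [p_u*2.928945 + p_m*5.344649 + p_d*6.993623] = 5.006096
  V(2,-1) = exp(-r*dt) * [p_u*0.000000 + p_m*2.928945 + p_d*5.344649] = 2.695348
  V(2,+0) = exp(-r*dt) * [p_u*0.000000 + p_m*0.000000 + p_d*2.928945] = 0.441411
  V(2,+1) = exp(-r*dt) * [p_u*0.000000 + p_m*0.000000 + p_d*0.000000] = 0.000000
  V(2,+2) = exp(-r*dt) * [p_u*0.000000 + p_m*0.000000 + p_d*0.000000] = 0.000000
  V(1,-1) = exp(-r*dt) * [p_u*0.441411 + p_m*2.695348 + p_d*5.006096] = 2.569484
  V(1,+0) = exp(-r*dt) * [p_u*0.000000 + p_m*0.441411 + p_d*2.695348] = 0.691023
  V(1,+1) = exp(-r*dt) * [p_u*0.000000 + p_m*0.000000 + p_d*0.441411] = 0.066524
  V(0,+0) = exp(-r*dt) * [p_u*0.066524 + p_m*0.691023 + p_d*2.569484] = 0.844550

Answer: Price = V(0,0) = 0.8446


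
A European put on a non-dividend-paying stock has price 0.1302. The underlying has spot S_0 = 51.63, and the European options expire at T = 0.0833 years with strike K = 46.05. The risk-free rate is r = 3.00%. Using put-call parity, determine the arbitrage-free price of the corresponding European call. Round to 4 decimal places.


Answer: Call price = 5.8251

Derivation:
Put-call parity: C - P = S_0 * exp(-qT) - K * exp(-rT).
S_0 * exp(-qT) = 51.6300 * 1.00000000 = 51.63000000
K * exp(-rT) = 46.0500 * 0.99750412 = 45.93506472
C = P + S*exp(-qT) - K*exp(-rT)
C = 0.1302 + 51.63000000 - 45.93506472 = 5.8251


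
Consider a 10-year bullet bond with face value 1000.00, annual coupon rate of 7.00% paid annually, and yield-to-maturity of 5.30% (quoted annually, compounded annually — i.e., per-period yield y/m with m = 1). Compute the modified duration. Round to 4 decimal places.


Answer: Modified duration = 7.2908

Derivation:
Coupon per period c = face * coupon_rate / m = 70.000000
Periods per year m = 1; per-period yield y/m = 0.053000
Number of cashflows N = 10
Cashflows (t years, CF_t, discount factor 1/(1+y/m)^(m*t), PV):
  t = 1.0000: CF_t = 70.000000, DF = 0.949668, PV = 66.476733
  t = 2.0000: CF_t = 70.000000, DF = 0.901869, PV = 63.130801
  t = 3.0000: CF_t = 70.000000, DF = 0.856475, PV = 59.953277
  t = 4.0000: CF_t = 70.000000, DF = 0.813367, PV = 56.935686
  t = 5.0000: CF_t = 70.000000, DF = 0.772428, PV = 54.069977
  t = 6.0000: CF_t = 70.000000, DF = 0.733550, PV = 51.348506
  t = 7.0000: CF_t = 70.000000, DF = 0.696629, PV = 48.764013
  t = 8.0000: CF_t = 70.000000, DF = 0.661566, PV = 46.309604
  t = 9.0000: CF_t = 70.000000, DF = 0.628268, PV = 43.978732
  t = 10.0000: CF_t = 1070.000000, DF = 0.596645, PV = 638.410565
Price P = sum_t PV_t = 1129.377894
First compute Macaulay numerator sum_t t * PV_t:
  t * PV_t at t = 1.0000: 66.476733
  t * PV_t at t = 2.0000: 126.261601
  t * PV_t at t = 3.0000: 179.859831
  t * PV_t at t = 4.0000: 227.742743
  t * PV_t at t = 5.0000: 270.349885
  t * PV_t at t = 6.0000: 308.091037
  t * PV_t at t = 7.0000: 341.348094
  t * PV_t at t = 8.0000: 370.476835
  t * PV_t at t = 9.0000: 395.808584
  t * PV_t at t = 10.0000: 6384.105655
Macaulay duration D = 8670.520997 / 1129.377894 = 7.677254
Modified duration = D / (1 + y/m) = 7.677254 / (1 + 0.053000) = 7.290840


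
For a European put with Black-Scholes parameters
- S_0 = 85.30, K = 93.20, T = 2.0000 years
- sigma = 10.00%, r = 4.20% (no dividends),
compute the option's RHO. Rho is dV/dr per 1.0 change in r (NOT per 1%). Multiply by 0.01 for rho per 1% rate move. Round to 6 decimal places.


Answer: Rho = -92.724130

Derivation:
d1 = 0.0383727957; d2 = -0.1030485606
phi(d1) = 0.3986486729; exp(-qT) = 1.0000000000; exp(-rT) = 0.9194312561
N(-d2) = 0.5410377848
Rho = -K*T*exp(-rT)*N(-d2) = -93.2000 * 2.0000 * 0.9194312561 * 0.5410377848 = -92.724130


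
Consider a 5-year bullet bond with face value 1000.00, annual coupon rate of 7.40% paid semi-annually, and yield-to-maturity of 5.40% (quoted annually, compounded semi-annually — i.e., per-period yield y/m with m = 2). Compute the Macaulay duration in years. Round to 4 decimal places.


Coupon per period c = face * coupon_rate / m = 37.000000
Periods per year m = 2; per-period yield y/m = 0.027000
Number of cashflows N = 10
Cashflows (t years, CF_t, discount factor 1/(1+y/m)^(m*t), PV):
  t = 0.5000: CF_t = 37.000000, DF = 0.973710, PV = 36.027264
  t = 1.0000: CF_t = 37.000000, DF = 0.948111, PV = 35.080101
  t = 1.5000: CF_t = 37.000000, DF = 0.923185, PV = 34.157839
  t = 2.0000: CF_t = 37.000000, DF = 0.898914, PV = 33.259824
  t = 2.5000: CF_t = 37.000000, DF = 0.875282, PV = 32.385418
  t = 3.0000: CF_t = 37.000000, DF = 0.852270, PV = 31.534000
  t = 3.5000: CF_t = 37.000000, DF = 0.829864, PV = 30.704966
  t = 4.0000: CF_t = 37.000000, DF = 0.808047, PV = 29.897727
  t = 4.5000: CF_t = 37.000000, DF = 0.786803, PV = 29.111711
  t = 5.0000: CF_t = 1037.000000, DF = 0.766118, PV = 794.464179
Price P = sum_t PV_t = 1086.623030
Macaulay numerator sum_t t * PV_t:
  t * PV_t at t = 0.5000: 18.013632
  t * PV_t at t = 1.0000: 35.080101
  t * PV_t at t = 1.5000: 51.236759
  t * PV_t at t = 2.0000: 66.519648
  t * PV_t at t = 2.5000: 80.963545
  t * PV_t at t = 3.0000: 94.602000
  t * PV_t at t = 3.5000: 107.467381
  t * PV_t at t = 4.0000: 119.590909
  t * PV_t at t = 4.5000: 131.002700
  t * PV_t at t = 5.0000: 3972.320895
Macaulay duration D = (sum_t t * PV_t) / P = 4676.797570 / 1086.623030 = 4.303974

Answer: Macaulay duration = 4.3040 years


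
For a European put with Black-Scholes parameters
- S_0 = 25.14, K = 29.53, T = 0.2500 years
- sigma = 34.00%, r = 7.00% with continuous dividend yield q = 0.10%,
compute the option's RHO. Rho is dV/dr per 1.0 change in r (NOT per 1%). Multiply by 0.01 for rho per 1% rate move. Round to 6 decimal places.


Answer: Rho = -5.976818

Derivation:
d1 = -0.7602734858; d2 = -0.9302734858
phi(d1) = 0.2988102807; exp(-qT) = 0.9997500312; exp(-rT) = 0.9826522357
N(-d2) = 0.8238852489
Rho = -K*T*exp(-rT)*N(-d2) = -29.5300 * 0.2500 * 0.9826522357 * 0.8238852489 = -5.976818


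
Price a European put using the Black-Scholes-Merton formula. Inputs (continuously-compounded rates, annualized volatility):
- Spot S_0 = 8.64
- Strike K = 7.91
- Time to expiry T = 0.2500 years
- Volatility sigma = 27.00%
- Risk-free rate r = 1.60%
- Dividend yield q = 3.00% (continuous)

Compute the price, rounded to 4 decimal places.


Answer: Price = 0.1786

Derivation:
d1 = (ln(S/K) + (r - q + 0.5*sigma^2) * T) / (sigma * sqrt(T)) = 0.69546149
d2 = d1 - sigma * sqrt(T) = 0.56046149
exp(-rT) = 0.99600799; exp(-qT) = 0.99252805
P = K * exp(-rT) * N(-d2) - S_0 * exp(-qT) * N(-d1)
N(-d1) = 0.24338307; N(-d2) = 0.28758235
P = 7.9100 * 0.99600799 * 0.28758235 - 8.6400 * 0.99252805 * 0.24338307 = 0.1786
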